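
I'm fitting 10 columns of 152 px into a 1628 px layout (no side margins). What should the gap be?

10·152 + 9g = 1628 → 9g = 108 → g = 12 px.

12 px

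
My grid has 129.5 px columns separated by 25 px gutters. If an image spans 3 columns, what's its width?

Span of 3: 3·129.5 + 2·25 = 388.5 + 50 = 438.5 px.

438.5 px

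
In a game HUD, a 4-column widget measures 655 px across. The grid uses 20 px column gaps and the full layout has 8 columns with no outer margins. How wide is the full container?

1330 px

655 − 3·20 = 595; ÷4 gives c = 148.75 px.
Summing: 1190 + 140 = 1330 px.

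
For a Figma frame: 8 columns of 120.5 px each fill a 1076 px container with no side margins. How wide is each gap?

16 px

8·120.5 + 7g = 1076 → 7g = 112 → g = 16 px.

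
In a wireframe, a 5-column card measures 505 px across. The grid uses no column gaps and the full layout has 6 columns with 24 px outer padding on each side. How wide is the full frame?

5c = 505 → c = 101 px.
Frame = 2·24 + 6·101 = 48 + 606 = 654 px.

654 px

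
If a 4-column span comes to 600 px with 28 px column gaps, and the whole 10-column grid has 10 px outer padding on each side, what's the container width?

4c + 3·28 = 600 → 4c = 516 → c = 129 px.
Adding margins, columns and gutters: 20 + 1290 + 252 = 1562 px.

1562 px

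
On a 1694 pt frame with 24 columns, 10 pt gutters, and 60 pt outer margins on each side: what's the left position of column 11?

Subtract both margins: 1694 − 2·60 = 1574 pt.
Subtracting 23 gutters of 10 leaves 1344 for 24 columns, so c = 56 pt.
Each column+gutter stride is 66 pt; 10 of them past the 60 pt margin is 60 + 660 = 720 pt.

720 pt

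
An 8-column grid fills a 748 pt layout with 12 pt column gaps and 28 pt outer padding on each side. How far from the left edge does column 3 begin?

204 pt

Inside the margins: 748 − 56 = 692 pt.
692 − 7·12 = 608; ÷8 gives c = 76 pt.
Each column+gutter stride is 88 pt; 2 of them past the 28 pt margin is 28 + 176 = 204 pt.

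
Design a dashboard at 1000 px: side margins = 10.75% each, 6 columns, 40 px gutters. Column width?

97.5 px

Margins: 10.75% × 1000 = 107.5 px each, so content = 1000 − 215 = 785 px.
Subtracting 5 gutters of 40 leaves 585 for 6 columns, so c = 97.5 px.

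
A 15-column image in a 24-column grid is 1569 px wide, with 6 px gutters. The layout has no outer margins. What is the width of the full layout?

2514 px

15c + 14·6 = 1569 → 15c = 1485 → c = 99 px.
Layout = 24·99 + 23·6 = 2376 + 138 = 2514 px.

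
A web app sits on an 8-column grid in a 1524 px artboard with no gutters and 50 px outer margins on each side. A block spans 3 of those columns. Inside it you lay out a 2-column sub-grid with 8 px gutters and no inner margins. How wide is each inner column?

Inside the margins: 1524 − 100 = 1424 px.
8c = 1424 → c = 178 px.
3-column span = 3·178 = 534 px.
2 columns + 1 gutter: 2d + 1·8 = 534.
2d = 534 − 8 = 526, so d = 263 px.

263 px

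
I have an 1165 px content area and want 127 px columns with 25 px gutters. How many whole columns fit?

7 columns

Each extra column adds 127 + 25 = 152 px.
(1165 + 25) / 152 = 7.83, so 7 columns fit.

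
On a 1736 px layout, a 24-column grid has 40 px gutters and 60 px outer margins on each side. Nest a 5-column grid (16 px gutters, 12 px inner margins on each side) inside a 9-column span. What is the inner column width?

Take off 120 px of margins, leaving 1616 px.
1616 − 23·40 = 696; ÷24 gives c = 29 px.
9 columns plus 8 gutters: 261 + 320 = 581 px.
Inner content = 581 − 2·12 = 557 px.
557 − 4·16 = 493; ÷5 gives d = 98.6 px.

98.6 px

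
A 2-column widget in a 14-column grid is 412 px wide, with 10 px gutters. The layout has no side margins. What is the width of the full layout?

2944 px

2 columns + 1 gutter: 2c + 1·10 = 412.
2c = 412 − 10 = 402, so c = 201 px.
Layout = 14·201 + 13·10 = 2814 + 130 = 2944 px.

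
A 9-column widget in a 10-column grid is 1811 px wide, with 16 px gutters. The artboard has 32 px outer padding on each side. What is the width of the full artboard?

9 columns + 8 gutters: 9c + 8·16 = 1811.
9c = 1811 − 128 = 1683, so c = 187 px.
Artboard = 2·32 + 10·187 + 9·16 = 64 + 1870 + 144 = 2078 px.

2078 px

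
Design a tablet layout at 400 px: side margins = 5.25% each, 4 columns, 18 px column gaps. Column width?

76 px

400 × (1 − 2·5.25%) = 400 × 89.5% = 358 px for the columns.
4c + 3·18 = 358 → 4c = 304 → c = 76 px.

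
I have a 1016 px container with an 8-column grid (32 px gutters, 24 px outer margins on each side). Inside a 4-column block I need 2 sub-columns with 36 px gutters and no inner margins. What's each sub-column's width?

Take off 48 px of margins, leaving 968 px.
968 − 7·32 = 744; ÷8 gives c = 93 px.
4 columns plus 3 gutters: 372 + 96 = 468 px.
2 columns + 1 gutter: 2d + 1·36 = 468.
2d = 468 − 36 = 432, so d = 216 px.

216 px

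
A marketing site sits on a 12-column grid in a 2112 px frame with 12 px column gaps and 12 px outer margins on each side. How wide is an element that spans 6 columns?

Subtract both margins: 2112 − 2·12 = 2088 px.
12 columns + 11 column gaps: 12c + 11·12 = 2088.
12c = 2088 − 132 = 1956, so c = 163 px.
6-column span = 6·163 + 5·12 = 1038 px.

1038 px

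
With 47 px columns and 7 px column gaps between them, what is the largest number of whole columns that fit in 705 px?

Each extra column adds 47 + 7 = 54 px.
(705 + 7) / 54 = 13.19, so 13 columns fit.

13 columns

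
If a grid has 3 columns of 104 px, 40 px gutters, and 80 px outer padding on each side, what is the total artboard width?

552 px

Artboard = 2·80 + 3·104 + 2·40 = 160 + 312 + 80 = 552 px.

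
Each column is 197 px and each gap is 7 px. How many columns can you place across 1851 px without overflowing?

Each extra column adds 197 + 7 = 204 px.
(1851 + 7) / 204 = 9.11, so 9 columns fit.

9 columns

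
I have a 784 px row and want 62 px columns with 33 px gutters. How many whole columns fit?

k columns need k·62 + (k−1)·33 = k·95 − 33.
k·95 − 33 ≤ 784 → k ≤ 817 / 95 ≈ 8.60, so k = 8.

8 columns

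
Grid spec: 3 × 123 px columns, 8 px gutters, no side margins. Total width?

385 px

Total width: 3·123 + 2·8 = 385 px.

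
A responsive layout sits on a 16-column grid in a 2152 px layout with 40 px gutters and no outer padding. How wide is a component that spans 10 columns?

2152 − 15·40 = 1552; ÷16 gives c = 97 px.
10 columns plus 9 gutters: 970 + 360 = 1330 px.

1330 px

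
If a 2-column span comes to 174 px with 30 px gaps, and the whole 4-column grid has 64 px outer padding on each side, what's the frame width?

Subtracting 1 gap of 30 leaves 144 for 2 columns, so c = 72 px.
Adding margins, columns and gutters: 128 + 288 + 90 = 506 px.

506 px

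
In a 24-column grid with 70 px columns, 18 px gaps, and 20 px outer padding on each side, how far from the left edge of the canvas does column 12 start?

988 px

Before column 12: the margin + 11 columns + 11 gaps.
Offset = 20 + 11·(70 + 18) = 20 + 968 = 988 px.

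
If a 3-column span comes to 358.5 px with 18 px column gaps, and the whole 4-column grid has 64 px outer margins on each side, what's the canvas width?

612 px

3 columns + 2 column gaps: 3c + 2·18 = 358.5.
3c = 358.5 − 36 = 322.5, so c = 107.5 px.
Total width: 2·64 + 4·107.5 + 3·18 = 612 px.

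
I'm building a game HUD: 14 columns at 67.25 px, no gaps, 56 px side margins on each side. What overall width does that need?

1053.5 px

Total width: 2·56 + 14·67.25 = 1053.5 px.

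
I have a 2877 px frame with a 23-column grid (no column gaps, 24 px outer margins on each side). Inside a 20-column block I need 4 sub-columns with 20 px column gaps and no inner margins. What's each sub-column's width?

Inside the margins: 2877 − 48 = 2829 px.
23c = 2829 → c = 123 px.
20-column span = 20·123 = 2460 px.
4d + 3·20 = 2460 → 4d = 2400 → d = 600 px.

600 px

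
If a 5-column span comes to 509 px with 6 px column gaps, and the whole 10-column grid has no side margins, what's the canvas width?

1024 px

5c + 4·6 = 509 → 5c = 485 → c = 97 px.
Canvas = 10·97 + 9·6 = 970 + 54 = 1024 px.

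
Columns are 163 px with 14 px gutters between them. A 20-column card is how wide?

3526 px

20-column span = 20·163 + 19·14 = 3526 px.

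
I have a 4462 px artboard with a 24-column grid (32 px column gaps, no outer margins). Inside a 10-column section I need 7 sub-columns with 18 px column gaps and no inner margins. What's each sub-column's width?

4462 − 23·32 = 3726; ÷24 gives c = 155.25 px.
10 columns plus 9 column gaps: 1552.5 + 288 = 1840.5 px.
Subtracting 6 column gaps of 18 leaves 1732.5 for 7 columns, so d = 247.5 px.

247.5 px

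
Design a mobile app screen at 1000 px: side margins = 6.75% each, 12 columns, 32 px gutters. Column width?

Margins: 6.75% × 1000 = 67.5 px each, so content = 1000 − 135 = 865 px.
865 − 11·32 = 513; ÷12 gives c = 42.75 px.

42.75 px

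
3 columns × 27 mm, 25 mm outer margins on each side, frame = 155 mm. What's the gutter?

Subtract both margins: 155 − 2·25 = 105 mm.
Columns use 81 mm, leaving 24 mm across 2 gutters = 12 mm each.

12 mm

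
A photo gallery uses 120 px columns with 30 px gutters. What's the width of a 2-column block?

270 px

Span of 2: 2·120 + 1·30 = 240 + 30 = 270 px.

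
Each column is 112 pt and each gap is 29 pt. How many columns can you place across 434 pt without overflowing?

3 columns

Each extra column adds 112 + 29 = 141 pt.
(434 + 29) / 141 = 3.28, so 3 columns fit.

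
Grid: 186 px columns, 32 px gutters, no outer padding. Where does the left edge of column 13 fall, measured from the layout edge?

2616 px

No margin, so column 13 starts at 12·(column + gutter) = 12·218 = 2616 px.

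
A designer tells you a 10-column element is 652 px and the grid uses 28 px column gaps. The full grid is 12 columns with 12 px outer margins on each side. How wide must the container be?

10c + 9·28 = 652 → 10c = 400 → c = 40 px.
Container = 2·12 + 12·40 + 11·28 = 24 + 480 + 308 = 812 px.

812 px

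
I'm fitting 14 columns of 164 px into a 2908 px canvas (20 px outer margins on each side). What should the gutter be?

Take off 40 px of margins, leaving 2868 px.
14 columns take 14·164 = 2296 px; remaining 572 splits into 13 gutters.
g = 572 / 13 = 44 px.

44 px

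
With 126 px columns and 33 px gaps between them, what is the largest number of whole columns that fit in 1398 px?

9 columns

Each extra column adds 126 + 33 = 159 px.
(1398 + 33) / 159 = 9.00, so 9 columns fit.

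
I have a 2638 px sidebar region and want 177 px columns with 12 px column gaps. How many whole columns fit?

Each extra column adds 177 + 12 = 189 px.
(2638 + 12) / 189 = 14.02, so 14 columns fit.

14 columns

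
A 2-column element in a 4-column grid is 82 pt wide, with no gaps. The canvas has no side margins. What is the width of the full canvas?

2c = 82 → c = 41 pt.
Canvas = 4·41 = 164 = 164 pt.

164 pt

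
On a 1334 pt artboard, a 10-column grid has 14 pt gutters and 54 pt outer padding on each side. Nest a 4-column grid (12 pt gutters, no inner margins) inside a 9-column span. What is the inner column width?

Subtract both margins: 1334 − 2·54 = 1226 pt.
1226 − 9·14 = 1100; ÷10 gives c = 110 pt.
Span of 9: 9·110 + 8·14 = 990 + 112 = 1102 pt.
4 columns + 3 gutters: 4d + 3·12 = 1102.
4d = 1102 − 36 = 1066, so d = 266.5 pt.

266.5 pt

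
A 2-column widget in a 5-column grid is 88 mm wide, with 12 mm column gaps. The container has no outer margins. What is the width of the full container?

238 mm

2c + 1·12 = 88 → 2c = 76 → c = 38 mm.
Container = 5·38 + 4·12 = 190 + 48 = 238 mm.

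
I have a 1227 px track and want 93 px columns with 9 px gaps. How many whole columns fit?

12 columns

Each extra column adds 93 + 9 = 102 px.
(1227 + 9) / 102 = 12.12, so 12 columns fit.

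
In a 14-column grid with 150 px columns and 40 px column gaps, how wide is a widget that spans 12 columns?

2240 px

12-column span = 12·150 + 11·40 = 2240 px.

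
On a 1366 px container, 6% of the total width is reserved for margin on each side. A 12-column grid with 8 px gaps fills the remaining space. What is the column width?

Each margin = 6% of 1366 = 81.96 px; content = 1366 − 2·81.96 = 1202.08 px.
12c + 11·8 = 1202.08 → 12c = 1114.08 → c = 92.84 px.

92.84 px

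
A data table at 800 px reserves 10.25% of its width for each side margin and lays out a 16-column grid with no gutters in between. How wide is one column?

800 × (1 − 2·10.25%) = 800 × 79.5% = 636 px for the columns.
With no gutters, each column is 636/16 = 39.75 px.

39.75 px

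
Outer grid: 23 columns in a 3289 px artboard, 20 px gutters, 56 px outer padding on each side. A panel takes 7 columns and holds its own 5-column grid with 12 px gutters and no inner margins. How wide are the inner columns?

181 px

Take off 112 px of margins, leaving 3177 px.
23c + 22·20 = 3177 → 23c = 2737 → c = 119 px.
7 columns plus 6 gutters: 833 + 120 = 953 px.
Subtracting 4 gutters of 12 leaves 905 for 5 columns, so d = 181 px.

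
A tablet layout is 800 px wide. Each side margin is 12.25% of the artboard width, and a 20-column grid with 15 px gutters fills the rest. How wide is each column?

15.95 px

Margins: 12.25% × 800 = 98 px each, so content = 800 − 196 = 604 px.
Subtracting 19 gutters of 15 leaves 319 for 20 columns, so c = 15.95 px.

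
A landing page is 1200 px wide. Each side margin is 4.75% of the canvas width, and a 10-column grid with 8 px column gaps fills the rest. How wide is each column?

Margins: 4.75% × 1200 = 57 px each, so content = 1200 − 114 = 1086 px.
1086 − 9·8 = 1014; ÷10 gives c = 101.4 px.

101.4 px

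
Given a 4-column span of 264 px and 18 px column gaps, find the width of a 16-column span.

4c + 3·18 = 264 → 4c = 210 → c = 52.5 px.
16 columns plus 15 column gaps: 840 + 270 = 1110 px.

1110 px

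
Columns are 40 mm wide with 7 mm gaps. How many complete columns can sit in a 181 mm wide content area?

Each extra column adds 40 + 7 = 47 mm.
(181 + 7) / 47 = 4.00, so 4 columns fit.

4 columns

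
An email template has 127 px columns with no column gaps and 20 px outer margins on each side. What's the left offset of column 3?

274 px

Before column 3: the margin + 2 columns + 2 column gaps.
Offset = 20 + 2·(127 + 0) = 20 + 254 = 274 px.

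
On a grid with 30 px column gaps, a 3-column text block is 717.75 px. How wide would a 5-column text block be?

1216.25 px

Subtracting 2 column gaps of 30 leaves 657.75 for 3 columns, so c = 219.25 px.
5-column span = 5·219.25 + 4·30 = 1216.25 px.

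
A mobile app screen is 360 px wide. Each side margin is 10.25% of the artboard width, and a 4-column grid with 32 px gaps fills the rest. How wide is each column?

47.55 px

Each margin = 10.25% of 360 = 36.9 px; content = 360 − 2·36.9 = 286.2 px.
4c + 3·32 = 286.2 → 4c = 190.2 → c = 47.55 px.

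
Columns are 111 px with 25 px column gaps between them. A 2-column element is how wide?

2 columns plus 1 column gap: 222 + 25 = 247 px.

247 px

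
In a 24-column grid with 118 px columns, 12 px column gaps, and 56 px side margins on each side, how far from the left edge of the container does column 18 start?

2266 px

Before column 18: the margin + 17 columns + 17 column gaps.
Offset = 56 + 17·(118 + 12) = 56 + 2210 = 2266 px.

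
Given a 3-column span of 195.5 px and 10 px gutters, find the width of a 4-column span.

264 px

Subtracting 2 gutters of 10 leaves 175.5 for 3 columns, so c = 58.5 px.
Span of 4: 4·58.5 + 3·10 = 234 + 30 = 264 px.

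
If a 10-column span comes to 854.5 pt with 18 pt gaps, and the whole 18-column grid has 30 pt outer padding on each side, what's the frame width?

1612.5 pt

854.5 − 9·18 = 692.5; ÷10 gives c = 69.25 pt.
Total width: 2·30 + 18·69.25 + 17·18 = 1612.5 pt.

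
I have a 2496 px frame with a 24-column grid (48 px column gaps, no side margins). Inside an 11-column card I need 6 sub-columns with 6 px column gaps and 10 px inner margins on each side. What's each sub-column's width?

178 px

2496 − 23·48 = 1392; ÷24 gives c = 58 px.
11 columns plus 10 column gaps: 638 + 480 = 1118 px.
Inner content = 1118 − 2·10 = 1098 px.
6 columns + 5 column gaps: 6d + 5·6 = 1098.
6d = 1098 − 30 = 1068, so d = 178 px.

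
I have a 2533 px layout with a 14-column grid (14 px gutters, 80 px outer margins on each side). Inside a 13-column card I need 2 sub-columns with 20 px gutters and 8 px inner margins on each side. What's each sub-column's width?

Inside the margins: 2533 − 160 = 2373 px.
14 columns + 13 gutters: 14c + 13·14 = 2373.
14c = 2373 − 182 = 2191, so c = 156.5 px.
13-column span = 13·156.5 + 12·14 = 2202.5 px.
Inner content = 2202.5 − 2·8 = 2186.5 px.
2d + 1·20 = 2186.5 → 2d = 2166.5 → d = 1083.25 px.

1083.25 px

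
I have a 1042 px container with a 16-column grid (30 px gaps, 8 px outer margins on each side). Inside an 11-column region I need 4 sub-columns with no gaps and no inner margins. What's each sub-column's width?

174 px

Subtract both margins: 1042 − 2·8 = 1026 px.
Subtracting 15 gaps of 30 leaves 576 for 16 columns, so c = 36 px.
11-column span = 11·36 + 10·30 = 696 px.
696 / 4 = 174 px per column.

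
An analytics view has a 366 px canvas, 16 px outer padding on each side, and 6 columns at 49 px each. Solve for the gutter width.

8 px

Take off 32 px of margins, leaving 334 px.
6 columns take 6·49 = 294 px; remaining 40 splits into 5 gutters.
g = 40 / 5 = 8 px.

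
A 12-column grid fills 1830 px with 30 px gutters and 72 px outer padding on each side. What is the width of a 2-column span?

Subtract both margins: 1830 − 2·72 = 1686 px.
12 columns + 11 gutters: 12c + 11·30 = 1686.
12c = 1686 − 330 = 1356, so c = 113 px.
Span of 2: 2·113 + 1·30 = 226 + 30 = 256 px.

256 px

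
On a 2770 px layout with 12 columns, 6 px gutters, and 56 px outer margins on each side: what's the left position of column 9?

1832 px

Content = 2770 − 2·56 = 2658 px.
2658 − 11·6 = 2592; ÷12 gives c = 216 px.
Column 9 starts at margin + 8·(column + gutter) = 56 + 8·222 = 1832 px.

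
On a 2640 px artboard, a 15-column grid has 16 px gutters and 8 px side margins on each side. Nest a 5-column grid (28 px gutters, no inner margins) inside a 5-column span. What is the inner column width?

Inside the margins: 2640 − 16 = 2624 px.
Subtracting 14 gutters of 16 leaves 2400 for 15 columns, so c = 160 px.
5-column span = 5·160 + 4·16 = 864 px.
864 − 4·28 = 752; ÷5 gives d = 150.4 px.

150.4 px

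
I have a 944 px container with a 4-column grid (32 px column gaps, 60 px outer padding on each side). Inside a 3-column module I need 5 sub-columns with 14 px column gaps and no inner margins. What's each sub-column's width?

110.8 px

Take off 120 px of margins, leaving 824 px.
Subtracting 3 column gaps of 32 leaves 728 for 4 columns, so c = 182 px.
Span of 3: 3·182 + 2·32 = 546 + 64 = 610 px.
5 columns + 4 column gaps: 5d + 4·14 = 610.
5d = 610 − 56 = 554, so d = 110.8 px.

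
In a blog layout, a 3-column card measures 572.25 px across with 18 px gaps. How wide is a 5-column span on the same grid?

965.75 px

Subtracting 2 gaps of 18 leaves 536.25 for 3 columns, so c = 178.75 px.
5-column span = 5·178.75 + 4·18 = 965.75 px.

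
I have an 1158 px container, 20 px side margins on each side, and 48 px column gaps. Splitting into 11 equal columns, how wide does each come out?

Subtract both margins: 1158 − 2·20 = 1118 px.
Subtracting 10 column gaps of 48 leaves 638 for 11 columns, so c = 58 px.

58 px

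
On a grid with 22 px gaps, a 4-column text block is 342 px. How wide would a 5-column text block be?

433 px

4c + 3·22 = 342 → 4c = 276 → c = 69 px.
Span of 5: 5·69 + 4·22 = 345 + 88 = 433 px.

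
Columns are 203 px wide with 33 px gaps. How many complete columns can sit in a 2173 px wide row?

9 columns

9 columns: 9·203 + 8·33 = 2091 px ≤ 2173.
10 columns: 2327 px > 2173. So 9.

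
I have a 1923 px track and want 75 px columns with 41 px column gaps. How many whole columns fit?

Each extra column adds 75 + 41 = 116 px.
(1923 + 41) / 116 = 16.93, so 16 columns fit.

16 columns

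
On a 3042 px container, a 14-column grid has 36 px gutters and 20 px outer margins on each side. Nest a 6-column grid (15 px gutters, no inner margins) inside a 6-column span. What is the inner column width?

198.5 px

Subtract both margins: 3042 − 2·20 = 3002 px.
Subtracting 13 gutters of 36 leaves 2534 for 14 columns, so c = 181 px.
6-column span = 6·181 + 5·36 = 1266 px.
6 columns + 5 gutters: 6d + 5·15 = 1266.
6d = 1266 − 75 = 1191, so d = 198.5 px.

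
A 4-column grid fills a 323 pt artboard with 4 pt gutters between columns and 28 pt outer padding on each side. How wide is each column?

63.75 pt

Subtract both margins: 323 − 2·28 = 267 pt.
267 − 3·4 = 255; ÷4 gives c = 63.75 pt.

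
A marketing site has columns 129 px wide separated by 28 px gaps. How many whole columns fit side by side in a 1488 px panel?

k columns need k·129 + (k−1)·28 = k·157 − 28.
k·157 − 28 ≤ 1488 → k ≤ 1516 / 157 ≈ 9.66, so k = 9.

9 columns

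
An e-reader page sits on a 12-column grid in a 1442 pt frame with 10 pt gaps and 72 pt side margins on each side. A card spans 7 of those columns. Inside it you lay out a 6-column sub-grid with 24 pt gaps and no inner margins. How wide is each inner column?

105.5 pt

Inside the margins: 1442 − 144 = 1298 pt.
12 columns + 11 gaps: 12c + 11·10 = 1298.
12c = 1298 − 110 = 1188, so c = 99 pt.
7-column span = 7·99 + 6·10 = 753 pt.
Subtracting 5 gaps of 24 leaves 633 for 6 columns, so d = 105.5 pt.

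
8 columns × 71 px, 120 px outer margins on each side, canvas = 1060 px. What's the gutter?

36 px

Take off 240 px of margins, leaving 820 px.
8·71 + 7g = 820 → 7g = 252 → g = 36 px.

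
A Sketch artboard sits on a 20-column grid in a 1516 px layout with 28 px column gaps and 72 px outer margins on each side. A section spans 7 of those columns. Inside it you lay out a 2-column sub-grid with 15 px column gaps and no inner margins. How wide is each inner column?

223.5 px

Outer content = 1516 − 2·72 = 1372 px.
Subtracting 19 column gaps of 28 leaves 840 for 20 columns, so c = 42 px.
7 columns plus 6 column gaps: 294 + 168 = 462 px.
2d + 1·15 = 462 → 2d = 447 → d = 223.5 px.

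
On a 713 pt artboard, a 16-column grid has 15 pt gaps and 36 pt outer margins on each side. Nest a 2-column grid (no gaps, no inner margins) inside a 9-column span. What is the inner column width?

Subtract both margins: 713 − 2·36 = 641 pt.
16 columns + 15 gaps: 16c + 15·15 = 641.
16c = 641 − 225 = 416, so c = 26 pt.
Span of 9: 9·26 + 8·15 = 234 + 120 = 354 pt.
354 / 2 = 177 pt per column.

177 pt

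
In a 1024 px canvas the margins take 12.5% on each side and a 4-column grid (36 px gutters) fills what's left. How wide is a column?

165 px

Margins: 12.5% × 1024 = 128 px each, so content = 1024 − 256 = 768 px.
4c + 3·36 = 768 → 4c = 660 → c = 165 px.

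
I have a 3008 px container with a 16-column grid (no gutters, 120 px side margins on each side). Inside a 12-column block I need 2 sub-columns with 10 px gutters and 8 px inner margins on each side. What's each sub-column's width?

1025 px

Take off 240 px of margins, leaving 2768 px.
2768 / 16 = 173 px per column.
12-column span = 12·173 = 2076 px.
Inner content = 2076 − 2·8 = 2060 px.
Subtracting 1 gutter of 10 leaves 2050 for 2 columns, so d = 1025 px.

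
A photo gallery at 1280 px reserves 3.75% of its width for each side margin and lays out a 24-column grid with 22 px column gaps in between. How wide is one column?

28.25 px

1280 × (1 − 2·3.75%) = 1280 × 92.5% = 1184 px for the columns.
24 columns + 23 column gaps: 24c + 23·22 = 1184.
24c = 1184 − 506 = 678, so c = 28.25 px.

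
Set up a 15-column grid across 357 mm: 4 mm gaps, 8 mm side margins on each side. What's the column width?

19 mm

Inside the margins: 357 − 16 = 341 mm.
341 − 14·4 = 285; ÷15 gives c = 19 mm.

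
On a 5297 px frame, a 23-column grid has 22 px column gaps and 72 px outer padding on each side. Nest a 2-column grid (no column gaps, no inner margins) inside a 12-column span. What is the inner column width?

1339 px

Outer content = 5297 − 2·72 = 5153 px.
5153 − 22·22 = 4669; ÷23 gives c = 203 px.
12-column span = 12·203 + 11·22 = 2678 px.
2678 / 2 = 1339 px per column.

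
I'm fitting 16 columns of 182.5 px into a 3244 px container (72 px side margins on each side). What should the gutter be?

12 px

Take off 144 px of margins, leaving 3100 px.
16·182.5 + 15g = 3100 → 15g = 180 → g = 12 px.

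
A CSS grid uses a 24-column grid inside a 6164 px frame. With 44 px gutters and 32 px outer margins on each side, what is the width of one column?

212 px

Subtract both margins: 6164 − 2·32 = 6100 px.
6100 − 23·44 = 5088; ÷24 gives c = 212 px.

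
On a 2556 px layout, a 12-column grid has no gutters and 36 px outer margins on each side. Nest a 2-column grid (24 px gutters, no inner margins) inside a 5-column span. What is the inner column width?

Inside the margins: 2556 − 72 = 2484 px.
12c = 2484 → c = 207 px.
5-column span = 5·207 = 1035 px.
2d + 1·24 = 1035 → 2d = 1011 → d = 505.5 px.

505.5 px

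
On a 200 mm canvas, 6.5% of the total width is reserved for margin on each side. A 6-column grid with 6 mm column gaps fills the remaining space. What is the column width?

24 mm

Margins: 6.5% × 200 = 13 mm each, so content = 200 − 26 = 174 mm.
6c + 5·6 = 174 → 6c = 144 → c = 24 mm.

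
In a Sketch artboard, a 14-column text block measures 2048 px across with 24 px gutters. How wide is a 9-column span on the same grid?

1308 px

14 columns + 13 gutters: 14c + 13·24 = 2048.
14c = 2048 − 312 = 1736, so c = 124 px.
Span of 9: 9·124 + 8·24 = 1116 + 192 = 1308 px.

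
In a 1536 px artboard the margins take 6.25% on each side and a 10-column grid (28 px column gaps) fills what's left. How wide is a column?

Each margin = 6.25% of 1536 = 96 px; content = 1536 − 2·96 = 1344 px.
10c + 9·28 = 1344 → 10c = 1092 → c = 109.2 px.

109.2 px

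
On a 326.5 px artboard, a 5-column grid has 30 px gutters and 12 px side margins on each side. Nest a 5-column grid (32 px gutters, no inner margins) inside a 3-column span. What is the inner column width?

8.3 px

Take off 24 px of margins, leaving 302.5 px.
5c + 4·30 = 302.5 → 5c = 182.5 → c = 36.5 px.
3 columns plus 2 gutters: 109.5 + 60 = 169.5 px.
169.5 − 4·32 = 41.5; ÷5 gives d = 8.3 px.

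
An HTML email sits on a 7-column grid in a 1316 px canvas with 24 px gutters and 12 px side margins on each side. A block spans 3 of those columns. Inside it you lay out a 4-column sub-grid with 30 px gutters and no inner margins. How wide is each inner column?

112.5 px

Take off 24 px of margins, leaving 1292 px.
Subtracting 6 gutters of 24 leaves 1148 for 7 columns, so c = 164 px.
Span of 3: 3·164 + 2·24 = 492 + 48 = 540 px.
Subtracting 3 gutters of 30 leaves 450 for 4 columns, so d = 112.5 px.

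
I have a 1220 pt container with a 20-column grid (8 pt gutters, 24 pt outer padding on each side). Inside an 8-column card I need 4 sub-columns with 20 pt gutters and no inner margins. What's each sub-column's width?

101 pt

Outer content = 1220 − 2·24 = 1172 pt.
20 columns + 19 gutters: 20c + 19·8 = 1172.
20c = 1172 − 152 = 1020, so c = 51 pt.
Span of 8: 8·51 + 7·8 = 408 + 56 = 464 pt.
4 columns + 3 gutters: 4d + 3·20 = 464.
4d = 464 − 60 = 404, so d = 101 pt.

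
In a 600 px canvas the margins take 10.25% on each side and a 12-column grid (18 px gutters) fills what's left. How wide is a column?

23.25 px

600 × (1 − 2·10.25%) = 600 × 79.5% = 477 px for the columns.
477 − 11·18 = 279; ÷12 gives c = 23.25 px.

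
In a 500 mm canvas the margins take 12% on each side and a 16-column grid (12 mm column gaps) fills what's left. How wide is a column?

500 × (1 − 2·12%) = 500 × 76% = 380 mm for the columns.
16 columns + 15 column gaps: 16c + 15·12 = 380.
16c = 380 − 180 = 200, so c = 12.5 mm.

12.5 mm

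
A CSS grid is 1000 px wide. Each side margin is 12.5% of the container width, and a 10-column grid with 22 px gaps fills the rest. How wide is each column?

1000 × (1 − 2·12.5%) = 1000 × 75% = 750 px for the columns.
Subtracting 9 gaps of 22 leaves 552 for 10 columns, so c = 55.2 px.

55.2 px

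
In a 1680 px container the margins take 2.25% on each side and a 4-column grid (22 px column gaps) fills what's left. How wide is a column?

Margins: 2.25% × 1680 = 37.8 px each, so content = 1680 − 75.6 = 1604.4 px.
4c + 3·22 = 1604.4 → 4c = 1538.4 → c = 384.6 px.

384.6 px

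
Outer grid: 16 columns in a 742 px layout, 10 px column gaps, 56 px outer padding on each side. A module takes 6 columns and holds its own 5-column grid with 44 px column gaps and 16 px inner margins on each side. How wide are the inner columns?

Take off 112 px of margins, leaving 630 px.
Subtracting 15 column gaps of 10 leaves 480 for 16 columns, so c = 30 px.
Span of 6: 6·30 + 5·10 = 180 + 50 = 230 px.
Inner content = 230 − 2·16 = 198 px.
5d + 4·44 = 198 → 5d = 22 → d = 4.4 px.

4.4 px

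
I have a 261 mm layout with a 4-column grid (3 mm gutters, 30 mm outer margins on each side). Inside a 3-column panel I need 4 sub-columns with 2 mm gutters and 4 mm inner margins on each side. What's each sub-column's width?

Subtract both margins: 261 − 2·30 = 201 mm.
201 − 3·3 = 192; ÷4 gives c = 48 mm.
Span of 3: 3·48 + 2·3 = 144 + 6 = 150 mm.
Inner content = 150 − 2·4 = 142 mm.
Subtracting 3 gutters of 2 leaves 136 for 4 columns, so d = 34 mm.

34 mm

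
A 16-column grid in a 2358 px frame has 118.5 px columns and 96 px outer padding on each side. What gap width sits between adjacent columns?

Inside the margins: 2358 − 192 = 2166 px.
16·118.5 + 15g = 2166 → 15g = 270 → g = 18 px.

18 px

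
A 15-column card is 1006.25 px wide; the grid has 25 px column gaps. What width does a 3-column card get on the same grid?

15 columns + 14 column gaps: 15c + 14·25 = 1006.25.
15c = 1006.25 − 350 = 656.25, so c = 43.75 px.
3-column span = 3·43.75 + 2·25 = 181.25 px.

181.25 px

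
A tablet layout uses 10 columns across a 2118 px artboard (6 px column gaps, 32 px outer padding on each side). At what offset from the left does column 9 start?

Take off 64 px of margins, leaving 2054 px.
10 columns + 9 column gaps: 10c + 9·6 = 2054.
10c = 2054 − 54 = 2000, so c = 200 px.
Before column 9: the margin + 8 columns + 8 column gaps.
Offset = 32 + 8·(200 + 6) = 32 + 1648 = 1680 px.

1680 px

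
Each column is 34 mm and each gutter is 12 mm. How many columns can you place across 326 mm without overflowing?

Each extra column adds 34 + 12 = 46 mm.
(326 + 12) / 46 = 7.35, so 7 columns fit.

7 columns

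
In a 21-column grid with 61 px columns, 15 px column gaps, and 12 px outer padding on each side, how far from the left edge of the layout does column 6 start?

Before column 6: the margin + 5 columns + 5 column gaps.
Offset = 12 + 5·(61 + 15) = 12 + 380 = 392 px.

392 px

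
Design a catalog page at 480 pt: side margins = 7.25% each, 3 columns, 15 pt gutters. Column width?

Each margin = 7.25% of 480 = 34.8 pt; content = 480 − 2·34.8 = 410.4 pt.
3c + 2·15 = 410.4 → 3c = 380.4 → c = 126.8 pt.

126.8 pt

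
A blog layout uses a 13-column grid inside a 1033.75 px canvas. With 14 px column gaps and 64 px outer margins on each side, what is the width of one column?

56.75 px

Subtract both margins: 1033.75 − 2·64 = 905.75 px.
Subtracting 12 column gaps of 14 leaves 737.75 for 13 columns, so c = 56.75 px.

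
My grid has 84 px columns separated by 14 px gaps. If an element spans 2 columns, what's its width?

182 px

Span of 2: 2·84 + 1·14 = 168 + 14 = 182 px.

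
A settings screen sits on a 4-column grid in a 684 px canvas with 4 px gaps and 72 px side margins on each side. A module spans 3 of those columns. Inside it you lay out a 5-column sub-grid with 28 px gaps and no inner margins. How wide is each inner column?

58.4 px

Inside the margins: 684 − 144 = 540 px.
4c + 3·4 = 540 → 4c = 528 → c = 132 px.
3-column span = 3·132 + 2·4 = 404 px.
404 − 4·28 = 292; ÷5 gives d = 58.4 px.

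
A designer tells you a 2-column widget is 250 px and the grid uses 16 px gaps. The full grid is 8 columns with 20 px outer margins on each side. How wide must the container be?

1088 px

250 − 1·16 = 234; ÷2 gives c = 117 px.
Container = 2·20 + 8·117 + 7·16 = 40 + 936 + 112 = 1088 px.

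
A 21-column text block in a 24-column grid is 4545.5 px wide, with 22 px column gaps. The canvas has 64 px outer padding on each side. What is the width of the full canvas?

21 columns + 20 column gaps: 21c + 20·22 = 4545.5.
21c = 4545.5 − 440 = 4105.5, so c = 195.5 px.
Canvas = 2·64 + 24·195.5 + 23·22 = 128 + 4692 + 506 = 5326 px.

5326 px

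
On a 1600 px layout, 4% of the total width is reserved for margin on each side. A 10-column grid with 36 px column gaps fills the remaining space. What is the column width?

Each margin = 4% of 1600 = 64 px; content = 1600 − 2·64 = 1472 px.
10 columns + 9 column gaps: 10c + 9·36 = 1472.
10c = 1472 − 324 = 1148, so c = 114.8 px.

114.8 px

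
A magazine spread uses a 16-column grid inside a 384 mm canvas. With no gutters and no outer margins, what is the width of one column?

24 mm

16c = 384 → c = 24 mm.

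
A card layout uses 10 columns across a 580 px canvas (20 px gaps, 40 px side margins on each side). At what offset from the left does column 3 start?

144 px

Inside the margins: 580 − 80 = 500 px.
10 columns + 9 gaps: 10c + 9·20 = 500.
10c = 500 − 180 = 320, so c = 32 px.
Each column+gutter stride is 52 px; 2 of them past the 40 px margin is 40 + 104 = 144 px.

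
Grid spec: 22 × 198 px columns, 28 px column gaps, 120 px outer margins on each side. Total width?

Total width: 2·120 + 22·198 + 21·28 = 5184 px.

5184 px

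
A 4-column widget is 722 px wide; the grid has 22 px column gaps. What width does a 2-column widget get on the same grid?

Subtracting 3 column gaps of 22 leaves 656 for 4 columns, so c = 164 px.
2 columns plus 1 column gap: 328 + 22 = 350 px.

350 px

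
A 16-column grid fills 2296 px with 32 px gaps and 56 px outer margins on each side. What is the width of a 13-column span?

1768.5 px

Take off 112 px of margins, leaving 2184 px.
16 columns + 15 gaps: 16c + 15·32 = 2184.
16c = 2184 − 480 = 1704, so c = 106.5 px.
13 columns plus 12 gaps: 1384.5 + 384 = 1768.5 px.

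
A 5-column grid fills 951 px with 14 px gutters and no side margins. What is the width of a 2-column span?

372 px

Subtracting 4 gutters of 14 leaves 895 for 5 columns, so c = 179 px.
2 columns plus 1 gutter: 358 + 14 = 372 px.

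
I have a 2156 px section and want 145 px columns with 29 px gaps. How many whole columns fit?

12 columns: 12·145 + 11·29 = 2059 px ≤ 2156.
13 columns: 2233 px > 2156. So 12.

12 columns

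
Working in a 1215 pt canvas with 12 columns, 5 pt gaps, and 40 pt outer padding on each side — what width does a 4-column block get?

375 pt

Take off 80 pt of margins, leaving 1135 pt.
12 columns + 11 gaps: 12c + 11·5 = 1135.
12c = 1135 − 55 = 1080, so c = 90 pt.
4 columns plus 3 gaps: 360 + 15 = 375 pt.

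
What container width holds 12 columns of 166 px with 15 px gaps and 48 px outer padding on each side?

2253 px

Container = 2·48 + 12·166 + 11·15 = 96 + 1992 + 165 = 2253 px.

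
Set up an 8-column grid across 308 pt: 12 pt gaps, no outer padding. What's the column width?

8 columns + 7 gaps: 8c + 7·12 = 308.
8c = 308 − 84 = 224, so c = 28 pt.

28 pt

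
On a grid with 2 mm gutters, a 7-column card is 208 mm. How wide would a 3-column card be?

88 mm

7c + 6·2 = 208 → 7c = 196 → c = 28 mm.
Span of 3: 3·28 + 2·2 = 84 + 4 = 88 mm.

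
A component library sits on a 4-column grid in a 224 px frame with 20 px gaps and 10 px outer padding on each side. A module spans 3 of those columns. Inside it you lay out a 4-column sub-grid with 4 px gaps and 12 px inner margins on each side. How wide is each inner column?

Subtract both margins: 224 − 2·10 = 204 px.
204 − 3·20 = 144; ÷4 gives c = 36 px.
Span of 3: 3·36 + 2·20 = 108 + 40 = 148 px.
Inner content = 148 − 2·12 = 124 px.
124 − 3·4 = 112; ÷4 gives d = 28 px.

28 px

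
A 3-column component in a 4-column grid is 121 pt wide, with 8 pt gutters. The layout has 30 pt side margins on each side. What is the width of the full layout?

121 − 2·8 = 105; ÷3 gives c = 35 pt.
Adding margins, columns and gutters: 60 + 140 + 24 = 224 pt.

224 pt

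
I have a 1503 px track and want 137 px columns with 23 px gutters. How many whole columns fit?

9 columns

Each extra column adds 137 + 23 = 160 px.
(1503 + 23) / 160 = 9.54, so 9 columns fit.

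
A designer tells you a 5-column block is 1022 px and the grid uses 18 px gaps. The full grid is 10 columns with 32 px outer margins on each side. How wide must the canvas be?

2126 px

5 columns + 4 gaps: 5c + 4·18 = 1022.
5c = 1022 − 72 = 950, so c = 190 px.
Total width: 2·32 + 10·190 + 9·18 = 2126 px.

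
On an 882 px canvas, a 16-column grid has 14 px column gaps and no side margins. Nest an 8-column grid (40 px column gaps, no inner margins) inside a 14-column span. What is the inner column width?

61.25 px

16c + 15·14 = 882 → 16c = 672 → c = 42 px.
14 columns plus 13 column gaps: 588 + 182 = 770 px.
Subtracting 7 column gaps of 40 leaves 490 for 8 columns, so d = 61.25 px.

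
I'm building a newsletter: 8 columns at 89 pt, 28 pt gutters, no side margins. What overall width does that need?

908 pt

Total width: 8·89 + 7·28 = 908 pt.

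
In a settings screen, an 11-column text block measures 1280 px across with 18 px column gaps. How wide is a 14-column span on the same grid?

11c + 10·18 = 1280 → 11c = 1100 → c = 100 px.
Span of 14: 14·100 + 13·18 = 1400 + 234 = 1634 px.

1634 px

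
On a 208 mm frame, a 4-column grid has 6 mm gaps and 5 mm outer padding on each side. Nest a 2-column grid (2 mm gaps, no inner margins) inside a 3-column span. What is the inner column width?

72.5 mm

Outer content = 208 − 2·5 = 198 mm.
4c + 3·6 = 198 → 4c = 180 → c = 45 mm.
Span of 3: 3·45 + 2·6 = 135 + 12 = 147 mm.
2 columns + 1 gap: 2d + 1·2 = 147.
2d = 147 − 2 = 145, so d = 72.5 mm.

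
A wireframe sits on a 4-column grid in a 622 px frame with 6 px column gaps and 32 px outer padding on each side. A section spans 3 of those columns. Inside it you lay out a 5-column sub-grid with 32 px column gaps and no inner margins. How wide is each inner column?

Subtract both margins: 622 − 2·32 = 558 px.
558 − 3·6 = 540; ÷4 gives c = 135 px.
3-column span = 3·135 + 2·6 = 417 px.
5 columns + 4 column gaps: 5d + 4·32 = 417.
5d = 417 − 128 = 289, so d = 57.8 px.

57.8 px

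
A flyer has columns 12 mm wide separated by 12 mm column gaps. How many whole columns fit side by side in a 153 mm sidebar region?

6 columns

6 columns: 6·12 + 5·12 = 132 mm ≤ 153.
7 columns: 156 mm > 153. So 6.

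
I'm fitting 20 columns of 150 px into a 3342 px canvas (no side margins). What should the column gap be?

18 px

20 columns take 20·150 = 3000 px; remaining 342 splits into 19 column gaps.
g = 342 / 19 = 18 px.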